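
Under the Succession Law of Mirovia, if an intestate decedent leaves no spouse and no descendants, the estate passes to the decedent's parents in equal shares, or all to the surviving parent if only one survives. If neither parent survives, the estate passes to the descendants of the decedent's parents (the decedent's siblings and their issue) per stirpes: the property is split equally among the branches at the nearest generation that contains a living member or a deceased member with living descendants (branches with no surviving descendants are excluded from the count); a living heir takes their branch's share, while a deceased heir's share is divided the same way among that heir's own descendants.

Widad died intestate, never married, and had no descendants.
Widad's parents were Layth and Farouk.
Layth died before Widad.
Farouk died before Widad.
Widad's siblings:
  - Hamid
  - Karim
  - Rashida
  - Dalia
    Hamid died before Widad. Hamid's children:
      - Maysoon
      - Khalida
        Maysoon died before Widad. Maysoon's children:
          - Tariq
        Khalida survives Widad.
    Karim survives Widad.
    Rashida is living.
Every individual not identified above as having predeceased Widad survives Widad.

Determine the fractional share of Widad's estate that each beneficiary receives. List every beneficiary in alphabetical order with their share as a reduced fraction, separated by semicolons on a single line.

Neither parent survives and there are no descendants, so the estate passes to Widad's siblings and their issue per stirpes.
The estate is divided into 4 equal shares of 1/4 among Hamid, Karim, Rashida, Dalia.
Hamid predeceased; the 1/4 allotted to Hamid's branch passes to Hamid's issue by representation.
The 1/4 is divided into 2 equal shares of 1/8 among Maysoon, Khalida.
Maysoon predeceased; the 1/8 allotted to Maysoon's branch passes to Maysoon's issue by representation.
Tariq is the sole taker at this level and receives the full 1/8.
Khalida is living and takes 1/8.
Karim is living and takes 1/4.
Rashida is living and takes 1/4.
Dalia is living and takes 1/4.

Dalia 1/4; Karim 1/4; Khalida 1/8; Rashida 1/4; Tariq 1/8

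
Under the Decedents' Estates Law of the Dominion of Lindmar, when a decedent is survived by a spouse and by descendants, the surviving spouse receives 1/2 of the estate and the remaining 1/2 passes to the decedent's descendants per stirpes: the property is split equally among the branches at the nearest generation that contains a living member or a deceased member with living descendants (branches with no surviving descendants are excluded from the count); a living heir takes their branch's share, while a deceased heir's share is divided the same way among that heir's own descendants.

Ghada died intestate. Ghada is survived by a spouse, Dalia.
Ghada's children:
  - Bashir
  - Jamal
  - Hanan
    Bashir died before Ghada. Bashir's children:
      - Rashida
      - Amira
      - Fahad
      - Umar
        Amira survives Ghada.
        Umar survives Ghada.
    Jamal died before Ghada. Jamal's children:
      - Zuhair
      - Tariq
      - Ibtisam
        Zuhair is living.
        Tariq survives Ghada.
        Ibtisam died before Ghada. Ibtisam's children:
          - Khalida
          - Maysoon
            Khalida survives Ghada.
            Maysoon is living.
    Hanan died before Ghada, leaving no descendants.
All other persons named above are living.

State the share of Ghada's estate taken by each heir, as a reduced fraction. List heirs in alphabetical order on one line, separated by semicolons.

Dalia, as surviving spouse, takes 1/2.
The remaining 1/2 passes to Ghada's descendants per stirpes.
Hanan left no surviving issue, so that branch lapses and is disregarded.
The 1/2 is divided into 2 equal shares of 1/4 among Bashir, Jamal.
Bashir predeceased; the 1/4 allotted to Bashir's branch passes to Bashir's issue by representation.
The 1/4 is divided into 4 equal shares of 1/16 among Rashida, Amira, Fahad, Umar.
Rashida is living and takes 1/16.
Amira is living and takes 1/16.
Fahad is living and takes 1/16.
Umar is living and takes 1/16.
Jamal predeceased; the 1/4 allotted to Jamal's branch passes to Jamal's issue by representation.
The 1/4 is divided into 3 equal shares of 1/12 among Zuhair, Tariq, Ibtisam.
Zuhair is living and takes 1/12.
Tariq is living and takes 1/12.
Ibtisam predeceased; the 1/12 allotted to Ibtisam's branch passes to Ibtisam's issue by representation.
The 1/12 is divided into 2 equal shares of 1/24 among Khalida, Maysoon.
Khalida is living and takes 1/24.
Maysoon is living and takes 1/24.

Amira 1/16; Dalia 1/2; Fahad 1/16; Khalida 1/24; Maysoon 1/24; Rashida 1/16; Tariq 1/12; Umar 1/16; Zuhair 1/12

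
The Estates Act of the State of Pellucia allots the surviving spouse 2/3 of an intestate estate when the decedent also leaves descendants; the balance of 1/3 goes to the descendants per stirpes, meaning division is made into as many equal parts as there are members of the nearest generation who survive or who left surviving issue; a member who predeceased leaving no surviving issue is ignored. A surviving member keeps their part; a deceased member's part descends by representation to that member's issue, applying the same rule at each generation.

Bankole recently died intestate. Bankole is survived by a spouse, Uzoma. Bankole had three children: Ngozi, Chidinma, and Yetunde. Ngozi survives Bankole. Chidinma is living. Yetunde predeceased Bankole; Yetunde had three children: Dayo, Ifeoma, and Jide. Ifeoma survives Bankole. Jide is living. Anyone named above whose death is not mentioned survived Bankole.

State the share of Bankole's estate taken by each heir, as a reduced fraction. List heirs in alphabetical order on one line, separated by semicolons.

Uzoma, as surviving spouse, takes 2/3.
The remaining 1/3 passes to Bankole's descendants per stirpes.
The 1/3 is divided into 3 equal shares of 1/9 among Ngozi, Chidinma, Yetunde.
Ngozi is living and takes 1/9.
Chidinma is living and takes 1/9.
Yetunde predeceased; the 1/9 allotted to Yetunde's branch passes to Yetunde's issue by representation.
The 1/9 is divided into 3 equal shares of 1/27 among Dayo, Ifeoma, Jide.
Dayo is living and takes 1/27.
Ifeoma is living and takes 1/27.
Jide is living and takes 1/27.

Chidinma 1/9; Dayo 1/27; Ifeoma 1/27; Jide 1/27; Ngozi 1/9; Uzoma 2/3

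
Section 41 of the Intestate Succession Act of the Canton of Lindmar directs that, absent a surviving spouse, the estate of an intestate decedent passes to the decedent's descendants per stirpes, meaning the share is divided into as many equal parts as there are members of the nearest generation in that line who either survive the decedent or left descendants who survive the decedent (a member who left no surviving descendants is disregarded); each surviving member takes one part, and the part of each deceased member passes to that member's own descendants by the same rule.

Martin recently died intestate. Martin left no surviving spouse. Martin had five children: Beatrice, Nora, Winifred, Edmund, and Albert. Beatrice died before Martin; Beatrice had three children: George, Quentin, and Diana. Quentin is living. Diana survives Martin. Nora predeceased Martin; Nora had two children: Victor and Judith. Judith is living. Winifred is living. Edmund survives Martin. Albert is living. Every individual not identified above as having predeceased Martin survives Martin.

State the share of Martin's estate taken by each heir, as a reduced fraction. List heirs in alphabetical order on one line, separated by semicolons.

Albert 1/5; Diana 1/15; Edmund 1/5; George 1/15; Judith 1/10; Quentin 1/15; Victor 1/10; Winifred 1/5

There is no surviving spouse, so the entire estate passes to Martin's descendants per stirpes.
The estate is divided into 5 equal shares of 1/5 among Beatrice, Nora, Winifred, Edmund, Albert.
Beatrice predeceased; the 1/5 allotted to Beatrice's branch passes to Beatrice's issue by representation.
The 1/5 is divided into 3 equal shares of 1/15 among George, Quentin, Diana.
George is living and takes 1/15.
Quentin is living and takes 1/15.
Diana is living and takes 1/15.
Nora predeceased; the 1/5 allotted to Nora's branch passes to Nora's issue by representation.
The 1/5 is divided into 2 equal shares of 1/10 among Victor, Judith.
Victor is living and takes 1/10.
Judith is living and takes 1/10.
Winifred is living and takes 1/5.
Edmund is living and takes 1/5.
Albert is living and takes 1/5.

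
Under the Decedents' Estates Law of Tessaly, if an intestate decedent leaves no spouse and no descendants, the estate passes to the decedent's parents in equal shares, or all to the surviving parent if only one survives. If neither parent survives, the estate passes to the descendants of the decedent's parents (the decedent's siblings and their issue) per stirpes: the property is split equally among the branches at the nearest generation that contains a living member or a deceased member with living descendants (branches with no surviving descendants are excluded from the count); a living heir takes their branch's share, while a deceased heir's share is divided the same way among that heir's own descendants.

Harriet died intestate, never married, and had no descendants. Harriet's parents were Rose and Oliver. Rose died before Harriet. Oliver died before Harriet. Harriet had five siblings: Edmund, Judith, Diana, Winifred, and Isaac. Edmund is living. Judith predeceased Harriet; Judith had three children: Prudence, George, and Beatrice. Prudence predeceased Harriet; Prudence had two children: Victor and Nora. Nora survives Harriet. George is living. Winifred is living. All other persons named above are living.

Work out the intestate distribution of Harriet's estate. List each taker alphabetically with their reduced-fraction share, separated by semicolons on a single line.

Neither parent survives and there are no descendants, so the estate passes to Harriet's siblings and their issue per stirpes.
The estate is divided into 5 equal shares of 1/5 among Edmund, Judith, Diana, Winifred, Isaac.
Edmund is living and takes 1/5.
Judith predeceased; the 1/5 allotted to Judith's branch passes to Judith's issue by representation.
The 1/5 is divided into 3 equal shares of 1/15 among Prudence, George, Beatrice.
Prudence predeceased; the 1/15 allotted to Prudence's branch passes to Prudence's issue by representation.
The 1/15 is divided into 2 equal shares of 1/30 among Victor, Nora.
Victor is living and takes 1/30.
Nora is living and takes 1/30.
George is living and takes 1/15.
Beatrice is living and takes 1/15.
Diana is living and takes 1/5.
Winifred is living and takes 1/5.
Isaac is living and takes 1/5.

Beatrice 1/15; Diana 1/5; Edmund 1/5; George 1/15; Isaac 1/5; Nora 1/30; Victor 1/30; Winifred 1/5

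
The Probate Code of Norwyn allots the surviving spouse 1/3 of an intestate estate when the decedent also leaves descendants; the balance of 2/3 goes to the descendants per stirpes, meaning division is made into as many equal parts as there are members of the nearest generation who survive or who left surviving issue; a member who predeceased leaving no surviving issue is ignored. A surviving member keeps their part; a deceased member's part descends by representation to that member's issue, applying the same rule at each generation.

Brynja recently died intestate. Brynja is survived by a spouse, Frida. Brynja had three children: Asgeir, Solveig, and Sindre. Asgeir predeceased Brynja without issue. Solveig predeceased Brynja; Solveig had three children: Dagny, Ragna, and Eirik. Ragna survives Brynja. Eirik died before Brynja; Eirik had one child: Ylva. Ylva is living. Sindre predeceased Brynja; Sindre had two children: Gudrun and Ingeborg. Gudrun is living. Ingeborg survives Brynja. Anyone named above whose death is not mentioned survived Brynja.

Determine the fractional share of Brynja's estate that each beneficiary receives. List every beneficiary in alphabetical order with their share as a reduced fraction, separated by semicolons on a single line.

Dagny 1/9; Frida 1/3; Gudrun 1/6; Ingeborg 1/6; Ragna 1/9; Ylva 1/9

Frida, as surviving spouse, takes 1/3.
The remaining 2/3 passes to Brynja's descendants per stirpes.
Asgeir left no surviving issue, so that branch lapses and is disregarded.
The 2/3 is divided into 2 equal shares of 1/3 among Solveig, Sindre.
Solveig predeceased; the 1/3 allotted to Solveig's branch passes to Solveig's issue by representation.
The 1/3 is divided into 3 equal shares of 1/9 among Dagny, Ragna, Eirik.
Dagny is living and takes 1/9.
Ragna is living and takes 1/9.
Eirik predeceased; the 1/9 allotted to Eirik's branch passes to Eirik's issue by representation.
Ylva is the sole taker at this level and receives the full 1/9.
Sindre predeceased; the 1/3 allotted to Sindre's branch passes to Sindre's issue by representation.
The 1/3 is divided into 2 equal shares of 1/6 among Gudrun, Ingeborg.
Gudrun is living and takes 1/6.
Ingeborg is living and takes 1/6.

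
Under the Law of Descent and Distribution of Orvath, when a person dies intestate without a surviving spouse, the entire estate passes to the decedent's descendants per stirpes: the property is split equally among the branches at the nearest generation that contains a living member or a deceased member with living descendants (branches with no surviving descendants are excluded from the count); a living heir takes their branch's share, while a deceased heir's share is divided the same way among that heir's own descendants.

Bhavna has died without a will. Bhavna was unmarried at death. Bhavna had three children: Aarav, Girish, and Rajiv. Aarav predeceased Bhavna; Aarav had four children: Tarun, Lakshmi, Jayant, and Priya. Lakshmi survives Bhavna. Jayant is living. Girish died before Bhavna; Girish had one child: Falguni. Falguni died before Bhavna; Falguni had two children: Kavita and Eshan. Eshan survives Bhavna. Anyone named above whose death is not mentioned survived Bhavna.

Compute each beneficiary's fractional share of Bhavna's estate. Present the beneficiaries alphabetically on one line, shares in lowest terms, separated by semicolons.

There is no surviving spouse, so the entire estate passes to Bhavna's descendants per stirpes.
The estate is divided into 3 equal shares of 1/3 among Aarav, Girish, Rajiv.
Aarav predeceased; the 1/3 allotted to Aarav's branch passes to Aarav's issue by representation.
The 1/3 is divided into 4 equal shares of 1/12 among Tarun, Lakshmi, Jayant, Priya.
Tarun is living and takes 1/12.
Lakshmi is living and takes 1/12.
Jayant is living and takes 1/12.
Priya is living and takes 1/12.
Girish predeceased; the 1/3 allotted to Girish's branch passes to Girish's issue by representation.
Falguni's line is the sole branch at this level, so the full 1/3 passes to Falguni's issue by representation.
The 1/3 is divided into 2 equal shares of 1/6 among Kavita, Eshan.
Kavita is living and takes 1/6.
Eshan is living and takes 1/6.
Rajiv is living and takes 1/3.

Eshan 1/6; Jayant 1/12; Kavita 1/6; Lakshmi 1/12; Priya 1/12; Rajiv 1/3; Tarun 1/12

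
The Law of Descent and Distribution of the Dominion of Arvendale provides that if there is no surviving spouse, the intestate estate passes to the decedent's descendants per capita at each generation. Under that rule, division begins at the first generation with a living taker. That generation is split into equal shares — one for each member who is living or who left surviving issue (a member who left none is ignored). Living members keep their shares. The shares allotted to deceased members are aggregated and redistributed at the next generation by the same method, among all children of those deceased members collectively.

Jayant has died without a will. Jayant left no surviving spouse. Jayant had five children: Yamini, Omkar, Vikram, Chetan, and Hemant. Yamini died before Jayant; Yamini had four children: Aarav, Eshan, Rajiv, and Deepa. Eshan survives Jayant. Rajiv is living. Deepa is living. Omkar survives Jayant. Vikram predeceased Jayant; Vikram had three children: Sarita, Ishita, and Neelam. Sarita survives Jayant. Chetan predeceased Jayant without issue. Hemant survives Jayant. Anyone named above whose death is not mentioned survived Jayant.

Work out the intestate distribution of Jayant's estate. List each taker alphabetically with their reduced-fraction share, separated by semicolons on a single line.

There is no surviving spouse, so the entire estate passes to Jayant's descendants per capita at each generation.
At generation 1 (Yamini, Omkar, Vikram, Hemant) there are 4 shares of (1)/4 = 1/4 each.
Living: Omkar and Hemant — each takes 1/4.
Deceased: Yamini and Vikram. Their combined 1/2 is pooled and carried to generation 2.
At generation 2 (Aarav, Eshan, Rajiv, Deepa, Sarita, Ishita, Neelam) there are 7 shares of (1/2)/7 = 1/14 each.
Living: Aarav, Eshan, Rajiv, Deepa, Sarita, Ishita, and Neelam — each takes 1/14.

Aarav 1/14; Deepa 1/14; Eshan 1/14; Hemant 1/4; Ishita 1/14; Neelam 1/14; Omkar 1/4; Rajiv 1/14; Sarita 1/14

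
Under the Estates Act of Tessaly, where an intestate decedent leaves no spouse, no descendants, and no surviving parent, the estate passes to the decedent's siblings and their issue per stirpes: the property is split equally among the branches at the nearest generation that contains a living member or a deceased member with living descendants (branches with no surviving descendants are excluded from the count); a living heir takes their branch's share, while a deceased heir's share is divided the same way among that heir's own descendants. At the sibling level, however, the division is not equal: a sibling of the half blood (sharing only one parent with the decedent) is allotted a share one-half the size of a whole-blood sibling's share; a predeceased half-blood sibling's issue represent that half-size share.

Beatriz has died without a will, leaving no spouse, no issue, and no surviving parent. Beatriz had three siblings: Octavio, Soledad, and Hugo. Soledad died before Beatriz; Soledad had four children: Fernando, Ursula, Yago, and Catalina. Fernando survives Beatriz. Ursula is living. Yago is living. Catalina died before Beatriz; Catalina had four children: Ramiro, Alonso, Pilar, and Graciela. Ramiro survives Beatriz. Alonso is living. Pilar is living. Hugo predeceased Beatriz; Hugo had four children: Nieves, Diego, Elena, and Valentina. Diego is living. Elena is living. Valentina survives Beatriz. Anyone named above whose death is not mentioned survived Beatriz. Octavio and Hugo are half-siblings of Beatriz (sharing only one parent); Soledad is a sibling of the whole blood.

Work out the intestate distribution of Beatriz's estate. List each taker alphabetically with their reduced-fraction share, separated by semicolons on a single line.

Alonso 1/32; Diego 1/16; Elena 1/16; Fernando 1/8; Graciela 1/32; Nieves 1/16; Octavio 1/4; Pilar 1/32; Ramiro 1/32; Ursula 1/8; Valentina 1/16; Yago 1/8

No spouse, descendants, or parent survives, so the estate passes to Beatriz's siblings per stirpes.
Half-blood siblings count for one-half the weight of whole-blood siblings at the initial division.
Dividing 1 in proportion to weights (total weight 2): Octavio (weight 1/2) → 1/4; Soledad (weight 1) → 1/2; Hugo (weight 1/2) → 1/4.
Octavio is living and takes 1/4.
Soledad predeceased; the 1/2 allotted to Soledad's branch passes to Soledad's issue by representation.
The 1/2 is divided into 4 equal shares of 1/8 among Fernando, Ursula, Yago, Catalina.
Fernando is living and takes 1/8.
Ursula is living and takes 1/8.
Yago is living and takes 1/8.
Catalina predeceased; the 1/8 allotted to Catalina's branch passes to Catalina's issue by representation.
The 1/8 is divided into 4 equal shares of 1/32 among Ramiro, Alonso, Pilar, Graciela.
Ramiro is living and takes 1/32.
Alonso is living and takes 1/32.
Pilar is living and takes 1/32.
Graciela is living and takes 1/32.
Hugo predeceased; the 1/4 allotted to Hugo's branch passes to Hugo's issue by representation.
The 1/4 is divided into 4 equal shares of 1/16 among Nieves, Diego, Elena, Valentina.
Nieves is living and takes 1/16.
Diego is living and takes 1/16.
Elena is living and takes 1/16.
Valentina is living and takes 1/16.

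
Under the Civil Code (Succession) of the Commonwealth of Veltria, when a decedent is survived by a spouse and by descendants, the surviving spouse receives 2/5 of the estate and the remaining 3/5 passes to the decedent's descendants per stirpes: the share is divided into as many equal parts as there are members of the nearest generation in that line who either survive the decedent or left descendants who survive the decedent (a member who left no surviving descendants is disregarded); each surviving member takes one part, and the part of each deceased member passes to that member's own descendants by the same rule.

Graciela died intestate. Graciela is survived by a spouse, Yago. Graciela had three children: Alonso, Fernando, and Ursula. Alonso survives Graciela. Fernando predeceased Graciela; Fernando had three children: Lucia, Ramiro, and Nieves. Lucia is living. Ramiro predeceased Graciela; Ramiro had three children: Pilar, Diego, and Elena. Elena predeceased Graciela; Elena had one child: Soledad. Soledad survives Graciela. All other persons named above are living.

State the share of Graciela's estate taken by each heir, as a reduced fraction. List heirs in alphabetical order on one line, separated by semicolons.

Alonso 1/5; Diego 1/45; Lucia 1/15; Nieves 1/15; Pilar 1/45; Soledad 1/45; Ursula 1/5; Yago 2/5

Yago, as surviving spouse, takes 2/5.
The remaining 3/5 passes to Graciela's descendants per stirpes.
The 3/5 is divided into 3 equal shares of 1/5 among Alonso, Fernando, Ursula.
Alonso is living and takes 1/5.
Fernando predeceased; the 1/5 allotted to Fernando's branch passes to Fernando's issue by representation.
The 1/5 is divided into 3 equal shares of 1/15 among Lucia, Ramiro, Nieves.
Lucia is living and takes 1/15.
Ramiro predeceased; the 1/15 allotted to Ramiro's branch passes to Ramiro's issue by representation.
The 1/15 is divided into 3 equal shares of 1/45 among Pilar, Diego, Elena.
Pilar is living and takes 1/45.
Diego is living and takes 1/45.
Elena predeceased; the 1/45 allotted to Elena's branch passes to Elena's issue by representation.
Soledad is the sole taker at this level and receives the full 1/45.
Nieves is living and takes 1/15.
Ursula is living and takes 1/5.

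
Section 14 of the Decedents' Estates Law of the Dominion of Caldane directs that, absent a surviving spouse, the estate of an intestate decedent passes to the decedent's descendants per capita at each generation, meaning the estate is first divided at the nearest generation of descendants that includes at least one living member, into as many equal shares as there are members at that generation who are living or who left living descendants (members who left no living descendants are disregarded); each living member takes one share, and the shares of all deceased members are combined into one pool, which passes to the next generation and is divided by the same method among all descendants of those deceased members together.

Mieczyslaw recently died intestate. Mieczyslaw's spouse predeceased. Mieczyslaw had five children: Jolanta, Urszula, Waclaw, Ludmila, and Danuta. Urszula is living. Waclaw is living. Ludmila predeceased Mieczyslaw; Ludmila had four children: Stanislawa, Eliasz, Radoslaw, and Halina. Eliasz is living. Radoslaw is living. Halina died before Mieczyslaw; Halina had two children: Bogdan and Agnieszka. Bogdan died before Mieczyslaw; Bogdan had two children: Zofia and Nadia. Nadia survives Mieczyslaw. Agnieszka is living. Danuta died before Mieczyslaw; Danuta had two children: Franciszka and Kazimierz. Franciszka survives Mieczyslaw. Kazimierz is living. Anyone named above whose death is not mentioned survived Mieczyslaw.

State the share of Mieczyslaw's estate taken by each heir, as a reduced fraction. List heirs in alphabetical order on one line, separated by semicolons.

There is no surviving spouse, so the entire estate passes to Mieczyslaw's descendants per capita at each generation.
At generation 1 (Jolanta, Urszula, Waclaw, Ludmila, Danuta) there are 5 shares of (1)/5 = 1/5 each.
Living: Jolanta, Urszula, and Waclaw — each takes 1/5.
Deceased: Ludmila and Danuta. Their combined 2/5 is pooled and carried to generation 2.
At generation 2 (Stanislawa, Eliasz, Radoslaw, Halina, Franciszka, Kazimierz) there are 6 shares of (2/5)/6 = 1/15 each.
Living: Stanislawa, Eliasz, Radoslaw, Franciszka, and Kazimierz — each takes 1/15.
Deceased: Halina. That 1/15 share is carried to generation 3.
At generation 3 (Bogdan, Agnieszka) there are 2 shares of (1/15)/2 = 1/30 each.
Living: Agnieszka — each takes 1/30.
Deceased: Bogdan. That 1/30 share is carried to generation 4.
At generation 4 (Zofia, Nadia) there are 2 shares of (1/30)/2 = 1/60 each.
Living: Zofia and Nadia — each takes 1/60.

Agnieszka 1/30; Eliasz 1/15; Franciszka 1/15; Jolanta 1/5; Kazimierz 1/15; Nadia 1/60; Radoslaw 1/15; Stanislawa 1/15; Urszula 1/5; Waclaw 1/5; Zofia 1/60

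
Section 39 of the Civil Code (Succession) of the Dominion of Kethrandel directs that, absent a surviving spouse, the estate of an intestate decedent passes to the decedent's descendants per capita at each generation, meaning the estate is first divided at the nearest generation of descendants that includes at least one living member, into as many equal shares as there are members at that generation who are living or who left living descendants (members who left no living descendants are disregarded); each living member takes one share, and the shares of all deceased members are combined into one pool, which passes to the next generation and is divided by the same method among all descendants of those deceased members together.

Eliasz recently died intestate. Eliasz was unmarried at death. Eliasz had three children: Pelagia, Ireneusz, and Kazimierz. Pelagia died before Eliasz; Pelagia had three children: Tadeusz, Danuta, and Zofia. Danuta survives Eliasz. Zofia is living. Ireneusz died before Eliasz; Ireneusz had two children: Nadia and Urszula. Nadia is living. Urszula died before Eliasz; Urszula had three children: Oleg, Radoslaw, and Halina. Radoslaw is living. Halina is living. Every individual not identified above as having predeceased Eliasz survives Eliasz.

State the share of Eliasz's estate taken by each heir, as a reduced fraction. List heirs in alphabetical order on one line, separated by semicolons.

Danuta 2/15; Halina 2/45; Kazimierz 1/3; Nadia 2/15; Oleg 2/45; Radoslaw 2/45; Tadeusz 2/15; Zofia 2/15

There is no surviving spouse, so the entire estate passes to Eliasz's descendants per capita at each generation.
At generation 1 (Pelagia, Ireneusz, Kazimierz) there are 3 shares of (1)/3 = 1/3 each.
Living: Kazimierz — each takes 1/3.
Deceased: Pelagia and Ireneusz. Their combined 2/3 is pooled and carried to generation 2.
At generation 2 (Tadeusz, Danuta, Zofia, Nadia, Urszula) there are 5 shares of (2/3)/5 = 2/15 each.
Living: Tadeusz, Danuta, Zofia, and Nadia — each takes 2/15.
Deceased: Urszula. That 2/15 share is carried to generation 3.
At generation 3 (Oleg, Radoslaw, Halina) there are 3 shares of (2/15)/3 = 2/45 each.
Living: Oleg, Radoslaw, and Halina — each takes 2/45.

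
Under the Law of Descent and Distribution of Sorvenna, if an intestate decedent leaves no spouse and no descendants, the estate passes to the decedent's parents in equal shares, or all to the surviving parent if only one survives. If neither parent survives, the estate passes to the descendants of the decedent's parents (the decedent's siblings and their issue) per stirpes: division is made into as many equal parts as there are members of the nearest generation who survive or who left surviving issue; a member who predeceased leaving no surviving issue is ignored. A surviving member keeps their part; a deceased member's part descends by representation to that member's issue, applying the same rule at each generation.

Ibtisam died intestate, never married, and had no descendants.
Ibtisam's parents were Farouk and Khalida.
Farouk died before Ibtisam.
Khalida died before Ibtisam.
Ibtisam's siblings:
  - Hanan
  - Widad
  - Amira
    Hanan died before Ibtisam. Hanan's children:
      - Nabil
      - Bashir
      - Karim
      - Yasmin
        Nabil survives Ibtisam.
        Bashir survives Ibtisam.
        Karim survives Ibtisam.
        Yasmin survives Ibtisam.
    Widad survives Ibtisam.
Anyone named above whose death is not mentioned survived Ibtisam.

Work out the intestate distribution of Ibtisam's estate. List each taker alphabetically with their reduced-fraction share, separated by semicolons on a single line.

Neither parent survives and there are no descendants, so the estate passes to Ibtisam's siblings and their issue per stirpes.
The estate is divided into 3 equal shares of 1/3 among Hanan, Widad, Amira.
Hanan predeceased; the 1/3 allotted to Hanan's branch passes to Hanan's issue by representation.
The 1/3 is divided into 4 equal shares of 1/12 among Nabil, Bashir, Karim, Yasmin.
Nabil is living and takes 1/12.
Bashir is living and takes 1/12.
Karim is living and takes 1/12.
Yasmin is living and takes 1/12.
Widad is living and takes 1/3.
Amira is living and takes 1/3.

Amira 1/3; Bashir 1/12; Karim 1/12; Nabil 1/12; Widad 1/3; Yasmin 1/12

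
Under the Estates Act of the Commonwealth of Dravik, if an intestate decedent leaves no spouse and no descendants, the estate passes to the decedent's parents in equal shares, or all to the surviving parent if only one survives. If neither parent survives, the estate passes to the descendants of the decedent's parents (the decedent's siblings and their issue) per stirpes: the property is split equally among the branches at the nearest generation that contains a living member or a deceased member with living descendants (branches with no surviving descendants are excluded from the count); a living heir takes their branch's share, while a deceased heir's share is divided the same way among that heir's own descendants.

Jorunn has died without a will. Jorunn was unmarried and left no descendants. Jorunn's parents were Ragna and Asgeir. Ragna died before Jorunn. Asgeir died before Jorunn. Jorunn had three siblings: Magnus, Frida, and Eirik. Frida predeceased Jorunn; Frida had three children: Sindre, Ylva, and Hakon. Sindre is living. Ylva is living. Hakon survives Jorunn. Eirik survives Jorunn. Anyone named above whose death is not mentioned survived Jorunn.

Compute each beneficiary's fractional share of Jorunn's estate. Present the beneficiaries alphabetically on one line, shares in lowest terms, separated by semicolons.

Neither parent survives and there are no descendants, so the estate passes to Jorunn's siblings and their issue per stirpes.
The estate is divided into 3 equal shares of 1/3 among Magnus, Frida, Eirik.
Magnus is living and takes 1/3.
Frida predeceased; the 1/3 allotted to Frida's branch passes to Frida's issue by representation.
The 1/3 is divided into 3 equal shares of 1/9 among Sindre, Ylva, Hakon.
Sindre is living and takes 1/9.
Ylva is living and takes 1/9.
Hakon is living and takes 1/9.
Eirik is living and takes 1/3.

Eirik 1/3; Hakon 1/9; Magnus 1/3; Sindre 1/9; Ylva 1/9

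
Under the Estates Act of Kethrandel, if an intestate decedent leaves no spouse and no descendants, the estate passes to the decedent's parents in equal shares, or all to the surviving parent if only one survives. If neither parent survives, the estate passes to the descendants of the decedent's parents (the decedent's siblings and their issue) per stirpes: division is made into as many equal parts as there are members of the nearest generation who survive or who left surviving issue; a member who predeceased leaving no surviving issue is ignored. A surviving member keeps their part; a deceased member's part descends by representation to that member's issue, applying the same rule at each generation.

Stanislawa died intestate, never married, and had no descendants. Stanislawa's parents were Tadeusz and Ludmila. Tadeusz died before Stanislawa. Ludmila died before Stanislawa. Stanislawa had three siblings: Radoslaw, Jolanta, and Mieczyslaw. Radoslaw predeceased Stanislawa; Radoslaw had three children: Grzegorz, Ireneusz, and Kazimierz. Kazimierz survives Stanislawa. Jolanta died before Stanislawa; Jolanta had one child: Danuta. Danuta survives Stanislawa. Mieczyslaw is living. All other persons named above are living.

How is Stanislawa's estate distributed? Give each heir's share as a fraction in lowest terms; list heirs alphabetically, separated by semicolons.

Neither parent survives and there are no descendants, so the estate passes to Stanislawa's siblings and their issue per stirpes.
The estate is divided into 3 equal shares of 1/3 among Radoslaw, Jolanta, Mieczyslaw.
Radoslaw predeceased; the 1/3 allotted to Radoslaw's branch passes to Radoslaw's issue by representation.
The 1/3 is divided into 3 equal shares of 1/9 among Grzegorz, Ireneusz, Kazimierz.
Grzegorz is living and takes 1/9.
Ireneusz is living and takes 1/9.
Kazimierz is living and takes 1/9.
Jolanta predeceased; the 1/3 allotted to Jolanta's branch passes to Jolanta's issue by representation.
Danuta is the sole taker at this level and receives the full 1/3.
Mieczyslaw is living and takes 1/3.

Danuta 1/3; Grzegorz 1/9; Ireneusz 1/9; Kazimierz 1/9; Mieczyslaw 1/3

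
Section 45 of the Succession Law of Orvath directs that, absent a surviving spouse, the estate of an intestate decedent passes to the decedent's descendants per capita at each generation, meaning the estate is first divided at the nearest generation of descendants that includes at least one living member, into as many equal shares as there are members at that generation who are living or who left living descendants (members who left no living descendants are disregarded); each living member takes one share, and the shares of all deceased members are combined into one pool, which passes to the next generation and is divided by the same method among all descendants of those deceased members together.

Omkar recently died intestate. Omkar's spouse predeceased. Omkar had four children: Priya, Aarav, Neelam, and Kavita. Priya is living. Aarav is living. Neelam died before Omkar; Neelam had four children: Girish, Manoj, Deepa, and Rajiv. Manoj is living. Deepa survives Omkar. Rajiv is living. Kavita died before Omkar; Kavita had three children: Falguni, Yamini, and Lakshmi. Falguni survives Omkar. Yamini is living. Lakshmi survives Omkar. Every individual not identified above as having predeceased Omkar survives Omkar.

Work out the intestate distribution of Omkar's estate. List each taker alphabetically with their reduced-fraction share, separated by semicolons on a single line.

Aarav 1/4; Deepa 1/14; Falguni 1/14; Girish 1/14; Lakshmi 1/14; Manoj 1/14; Priya 1/4; Rajiv 1/14; Yamini 1/14

There is no surviving spouse, so the entire estate passes to Omkar's descendants per capita at each generation.
At generation 1 (Priya, Aarav, Neelam, Kavita) there are 4 shares of (1)/4 = 1/4 each.
Living: Priya and Aarav — each takes 1/4.
Deceased: Neelam and Kavita. Their combined 1/2 is pooled and carried to generation 2.
At generation 2 (Girish, Manoj, Deepa, Rajiv, Falguni, Yamini, Lakshmi) there are 7 shares of (1/2)/7 = 1/14 each.
Living: Girish, Manoj, Deepa, Rajiv, Falguni, Yamini, and Lakshmi — each takes 1/14.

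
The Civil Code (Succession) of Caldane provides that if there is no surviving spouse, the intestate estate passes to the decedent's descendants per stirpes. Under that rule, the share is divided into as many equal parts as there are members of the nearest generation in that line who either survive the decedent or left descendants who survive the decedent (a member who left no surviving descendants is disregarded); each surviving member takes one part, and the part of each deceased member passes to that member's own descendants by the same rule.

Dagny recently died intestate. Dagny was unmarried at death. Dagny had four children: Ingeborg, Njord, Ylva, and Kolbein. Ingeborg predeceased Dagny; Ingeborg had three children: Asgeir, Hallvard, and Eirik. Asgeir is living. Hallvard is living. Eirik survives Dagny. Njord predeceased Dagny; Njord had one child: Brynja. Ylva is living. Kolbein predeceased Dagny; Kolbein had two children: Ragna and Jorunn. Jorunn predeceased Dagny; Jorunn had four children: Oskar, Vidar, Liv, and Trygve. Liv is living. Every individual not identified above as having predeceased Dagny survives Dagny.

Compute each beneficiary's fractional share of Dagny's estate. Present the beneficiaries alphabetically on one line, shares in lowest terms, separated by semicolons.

Asgeir 1/12; Brynja 1/4; Eirik 1/12; Hallvard 1/12; Liv 1/32; Oskar 1/32; Ragna 1/8; Trygve 1/32; Vidar 1/32; Ylva 1/4

There is no surviving spouse, so the entire estate passes to Dagny's descendants per stirpes.
The estate is divided into 4 equal shares of 1/4 among Ingeborg, Njord, Ylva, Kolbein.
Ingeborg predeceased; the 1/4 allotted to Ingeborg's branch passes to Ingeborg's issue by representation.
The 1/4 is divided into 3 equal shares of 1/12 among Asgeir, Hallvard, Eirik.
Asgeir is living and takes 1/12.
Hallvard is living and takes 1/12.
Eirik is living and takes 1/12.
Njord predeceased; the 1/4 allotted to Njord's branch passes to Njord's issue by representation.
Brynja is the sole taker at this level and receives the full 1/4.
Ylva is living and takes 1/4.
Kolbein predeceased; the 1/4 allotted to Kolbein's branch passes to Kolbein's issue by representation.
The 1/4 is divided into 2 equal shares of 1/8 among Ragna, Jorunn.
Ragna is living and takes 1/8.
Jorunn predeceased; the 1/8 allotted to Jorunn's branch passes to Jorunn's issue by representation.
The 1/8 is divided into 4 equal shares of 1/32 among Oskar, Vidar, Liv, Trygve.
Oskar is living and takes 1/32.
Vidar is living and takes 1/32.
Liv is living and takes 1/32.
Trygve is living and takes 1/32.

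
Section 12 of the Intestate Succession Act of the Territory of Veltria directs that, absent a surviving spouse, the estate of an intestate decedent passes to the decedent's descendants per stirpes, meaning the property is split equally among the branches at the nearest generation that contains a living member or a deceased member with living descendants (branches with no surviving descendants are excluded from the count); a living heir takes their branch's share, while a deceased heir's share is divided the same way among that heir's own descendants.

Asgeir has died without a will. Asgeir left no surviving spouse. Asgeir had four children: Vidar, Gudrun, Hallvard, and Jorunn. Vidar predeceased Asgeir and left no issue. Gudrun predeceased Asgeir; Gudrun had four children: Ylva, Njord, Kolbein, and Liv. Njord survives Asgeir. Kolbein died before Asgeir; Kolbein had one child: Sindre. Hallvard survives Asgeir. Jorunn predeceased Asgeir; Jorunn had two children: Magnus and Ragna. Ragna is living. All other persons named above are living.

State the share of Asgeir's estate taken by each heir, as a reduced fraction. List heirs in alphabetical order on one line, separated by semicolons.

Hallvard 1/3; Liv 1/12; Magnus 1/6; Njord 1/12; Ragna 1/6; Sindre 1/12; Ylva 1/12

There is no surviving spouse, so the entire estate passes to Asgeir's descendants per stirpes.
Vidar left no surviving issue, so that branch lapses and is disregarded.
The estate is divided into 3 equal shares of 1/3 among Gudrun, Hallvard, Jorunn.
Gudrun predeceased; the 1/3 allotted to Gudrun's branch passes to Gudrun's issue by representation.
The 1/3 is divided into 4 equal shares of 1/12 among Ylva, Njord, Kolbein, Liv.
Ylva is living and takes 1/12.
Njord is living and takes 1/12.
Kolbein predeceased; the 1/12 allotted to Kolbein's branch passes to Kolbein's issue by representation.
Sindre is the sole taker at this level and receives the full 1/12.
Liv is living and takes 1/12.
Hallvard is living and takes 1/3.
Jorunn predeceased; the 1/3 allotted to Jorunn's branch passes to Jorunn's issue by representation.
The 1/3 is divided into 2 equal shares of 1/6 among Magnus, Ragna.
Magnus is living and takes 1/6.
Ragna is living and takes 1/6.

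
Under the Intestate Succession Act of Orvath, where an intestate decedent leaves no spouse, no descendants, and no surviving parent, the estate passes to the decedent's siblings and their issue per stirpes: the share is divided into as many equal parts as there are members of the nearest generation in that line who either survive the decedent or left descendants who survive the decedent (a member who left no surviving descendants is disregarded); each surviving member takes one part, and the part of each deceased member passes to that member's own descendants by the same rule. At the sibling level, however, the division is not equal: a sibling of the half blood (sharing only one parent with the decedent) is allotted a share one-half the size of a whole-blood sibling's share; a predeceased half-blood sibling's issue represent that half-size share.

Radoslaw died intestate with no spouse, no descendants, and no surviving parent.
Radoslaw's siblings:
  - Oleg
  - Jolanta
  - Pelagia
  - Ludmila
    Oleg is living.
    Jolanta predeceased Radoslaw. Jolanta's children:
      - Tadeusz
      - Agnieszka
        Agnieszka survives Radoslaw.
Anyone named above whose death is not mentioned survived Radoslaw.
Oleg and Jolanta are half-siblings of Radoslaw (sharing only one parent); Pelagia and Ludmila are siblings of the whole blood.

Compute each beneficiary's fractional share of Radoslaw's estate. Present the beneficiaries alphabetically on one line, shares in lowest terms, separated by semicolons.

Agnieszka 1/12; Ludmila 1/3; Oleg 1/6; Pelagia 1/3; Tadeusz 1/12

No spouse, descendants, or parent survives, so the estate passes to Radoslaw's siblings per stirpes.
Half-blood siblings count for one-half the weight of whole-blood siblings at the initial division.
Dividing 1 in proportion to weights (total weight 3): Oleg (weight 1/2) → 1/6; Jolanta (weight 1/2) → 1/6; Pelagia (weight 1) → 1/3; Ludmila (weight 1) → 1/3.
Oleg is living and takes 1/6.
Jolanta predeceased; the 1/6 allotted to Jolanta's branch passes to Jolanta's issue by representation.
The 1/6 is divided into 2 equal shares of 1/12 among Tadeusz, Agnieszka.
Tadeusz is living and takes 1/12.
Agnieszka is living and takes 1/12.
Pelagia is living and takes 1/3.
Ludmila is living and takes 1/3.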